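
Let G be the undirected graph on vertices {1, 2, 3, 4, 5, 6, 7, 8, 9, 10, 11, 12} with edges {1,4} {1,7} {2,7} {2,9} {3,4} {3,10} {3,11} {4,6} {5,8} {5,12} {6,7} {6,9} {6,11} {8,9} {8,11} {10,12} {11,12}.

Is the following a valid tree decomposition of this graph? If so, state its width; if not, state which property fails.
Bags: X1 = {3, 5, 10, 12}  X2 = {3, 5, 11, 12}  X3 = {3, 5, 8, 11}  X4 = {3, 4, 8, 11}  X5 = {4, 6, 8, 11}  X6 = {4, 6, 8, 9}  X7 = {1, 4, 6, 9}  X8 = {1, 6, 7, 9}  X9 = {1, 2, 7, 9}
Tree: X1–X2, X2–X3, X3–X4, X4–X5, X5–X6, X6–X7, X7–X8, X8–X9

Yes; width 3.

Every vertex of G appears in some bag (union = {1, 2, 3, 4, 5, 6, 7, 8, 9, 10, 11, 12}); every edge is covered by a bag; and for each vertex v the set of bags containing v is connected in the bag tree. The decomposition is therefore valid. The largest bag has 4 vertices, so the width is 3.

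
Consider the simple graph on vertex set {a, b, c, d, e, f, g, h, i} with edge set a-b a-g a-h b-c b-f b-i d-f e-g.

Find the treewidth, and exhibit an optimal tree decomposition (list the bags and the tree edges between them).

Each bag holds 2 vertices, so the decomposition has width 1, which upper-bounds the treewidth. Since G has at least one edge (e.g. b–a), it is not an edgeless graph, so tw(G) ≥ 1. The upper and lower bounds meet at 1, so that is the treewidth.

Treewidth 1.
One optimal decomposition is:
Bags: B1 = {a, b}  B2 = {a, h}  B3 = {a, g}  B4 = {e, g}  B5 = {b, f}  B6 = {d, f}  B7 = {b, c}  B8 = {b, i}
Tree: B1–B2, B1–B3, B3–B4, B1–B5, B5–B6, B5–B7, B7–B8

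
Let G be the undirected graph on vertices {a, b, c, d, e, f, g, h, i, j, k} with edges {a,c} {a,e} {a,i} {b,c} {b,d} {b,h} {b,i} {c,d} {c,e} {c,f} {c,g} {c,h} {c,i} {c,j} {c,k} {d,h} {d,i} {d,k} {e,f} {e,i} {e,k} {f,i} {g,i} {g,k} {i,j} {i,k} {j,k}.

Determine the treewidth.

3

A width-3 tree decomposition is:
Bags: B1 = {c, d, i, k}  B2 = {c, e, i, k}  B3 = {c, i, j, k}  B4 = {c, e, f, i}  B5 = {b, c, d, i}  B6 = {a, c, e, i}  B7 = {b, c, d, h}  B8 = {c, g, i, k}
Tree: B1–B2, B2–B3, B2–B4, B1–B5, B4–B6, B5–B7, B1–B8
Every bag has size at most 4, so the width is 4 − 1 = 3 and tw(G) ≤ 3. On the other hand G contains the 4-clique {b, c, d, h}. A clique must lie in a single bag of any decomposition, so no decomposition can have width below 3. Therefore the treewidth is 3.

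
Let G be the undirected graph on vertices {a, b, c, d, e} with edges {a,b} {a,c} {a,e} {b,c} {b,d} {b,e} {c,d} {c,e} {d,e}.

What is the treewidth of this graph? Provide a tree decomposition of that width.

The largest bag has 4 vertices, giving width 3; this decomposition certifies tw(G) ≤ 3. For the lower bound, the 4 vertices {b, c, d, e} are pairwise adjacent, and any tree decomposition puts a clique entirely inside one bag — forcing width ≥ 3. Combining the bounds, tw(G) = 3.

Treewidth 3.
One such decomposition:
Bags: B1 = {a, b, c, e}  B2 = {b, c, d, e}
Tree: B1–B2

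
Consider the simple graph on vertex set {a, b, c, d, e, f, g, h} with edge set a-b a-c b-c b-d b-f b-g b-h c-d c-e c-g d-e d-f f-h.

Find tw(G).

A width-2 tree decomposition is:
Bags: B1 = {b, c, d}  B2 = {b, d, f}  B3 = {b, f, h}  B4 = {c, d, e}  B5 = {a, b, c}  B6 = {b, c, g}
Tree: B1–B2, B2–B3, B1–B4, B1–B5, B1–B6
Every bag has size at most 3, so the width is 3 − 1 = 2 and tw(G) ≤ 2. For the lower bound, the 3 vertices {c, d, e} are pairwise adjacent, and any tree decomposition puts a clique entirely inside one bag — forcing width ≥ 2. Hence tw(G) = 2 exactly.

2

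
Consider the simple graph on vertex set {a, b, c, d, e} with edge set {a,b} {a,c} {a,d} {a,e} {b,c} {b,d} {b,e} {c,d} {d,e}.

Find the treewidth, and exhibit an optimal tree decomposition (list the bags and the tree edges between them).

Every bag has size at most 4, so the width is 4 − 1 = 3 and tw(G) ≤ 3. For the lower bound, the 4 vertices {a, b, d, e} are pairwise adjacent, and any tree decomposition puts a clique entirely inside one bag — forcing width ≥ 3. Therefore the treewidth is 3.

Treewidth 3.
Bags: B1 = {a, b, d, e}  B2 = {a, b, c, d}
Tree: B1–B2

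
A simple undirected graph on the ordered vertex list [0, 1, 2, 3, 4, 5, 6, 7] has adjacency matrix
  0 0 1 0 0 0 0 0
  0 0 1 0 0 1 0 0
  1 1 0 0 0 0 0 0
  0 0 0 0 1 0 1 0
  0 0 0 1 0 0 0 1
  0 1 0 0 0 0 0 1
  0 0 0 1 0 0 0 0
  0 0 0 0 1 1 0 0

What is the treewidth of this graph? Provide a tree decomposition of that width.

Treewidth 1.
One optimal decomposition is:
Bags: B1 = {0, 2}  B2 = {1, 2}  B3 = {1, 5}  B4 = {5, 7}  B5 = {4, 7}  B6 = {3, 4}  B7 = {3, 6}
Tree: B1–B2, B2–B3, B3–B4, B4–B5, B5–B6, B6–B7

Every bag has size at most 2, so the width is 2 − 1 = 1 and tw(G) ≤ 1. Since G has at least one edge (e.g. 0–2), it is not an edgeless graph, so tw(G) ≥ 1. Combining the bounds, tw(G) = 1.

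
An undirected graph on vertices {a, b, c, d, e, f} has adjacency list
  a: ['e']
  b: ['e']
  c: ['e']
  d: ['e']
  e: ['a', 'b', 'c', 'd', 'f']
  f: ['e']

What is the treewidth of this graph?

1

A width-1 tree decomposition is:
Bags: B1 = {b, e}  B2 = {e, f}  B3 = {d, e}  B4 = {a, e}  B5 = {c, e}
Tree: B1–B2, B2–B3, B2–B4, B2–B5
Each bag holds 2 vertices, so the decomposition has width 1, which upper-bounds the treewidth. Since G has at least one edge (e.g. b–e), it is not an edgeless graph, so tw(G) ≥ 1. Hence tw(G) = 1 exactly.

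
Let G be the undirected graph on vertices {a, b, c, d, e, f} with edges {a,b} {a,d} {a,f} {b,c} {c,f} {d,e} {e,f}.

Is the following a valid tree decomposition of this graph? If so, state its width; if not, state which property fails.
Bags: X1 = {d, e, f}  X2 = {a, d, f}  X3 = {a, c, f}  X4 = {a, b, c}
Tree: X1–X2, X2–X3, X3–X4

Yes; width 2.

Vertex coverage: the bags together contain {a, b, c, d, e, f}, the full vertex set. Edge coverage: each edge of G has both endpoints in at least one bag. Running intersection: for every vertex, the bags containing it form a connected subtree. All three properties hold, so this is a valid tree decomposition of width max|bag| − 1 = 2, and hence tw(G) ≤ 2.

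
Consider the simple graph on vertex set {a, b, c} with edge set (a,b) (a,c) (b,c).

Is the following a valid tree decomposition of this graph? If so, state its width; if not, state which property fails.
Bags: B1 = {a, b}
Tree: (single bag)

No — vertex c appears in no bag.

A tree decomposition must satisfy three properties: every vertex lies in some bag; for every edge, both endpoints lie together in some bag; and for every vertex, the bags containing it form a connected subtree. Here vertex c appears in no bag, so the decomposition is invalid.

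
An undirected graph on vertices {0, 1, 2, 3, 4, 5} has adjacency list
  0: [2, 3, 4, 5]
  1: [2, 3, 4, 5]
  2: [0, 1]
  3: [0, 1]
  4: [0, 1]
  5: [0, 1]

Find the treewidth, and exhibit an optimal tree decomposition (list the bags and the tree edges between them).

Every bag has size at most 3, so the width is 3 − 1 = 2 and tw(G) ≤ 2. For the lower bound, G contains the cycle 3–0–5–1–3, so G is not a forest; only forests have treewidth ≤ 1, hence tw(G) ≥ 2. Hence tw(G) = 2 exactly.

Treewidth 2.
Bags: B1 = {0, 1, 3}  B2 = {0, 1, 5}  B3 = {0, 1, 4}  B4 = {0, 1, 2}
Tree: B1–B2, B2–B3, B3–B4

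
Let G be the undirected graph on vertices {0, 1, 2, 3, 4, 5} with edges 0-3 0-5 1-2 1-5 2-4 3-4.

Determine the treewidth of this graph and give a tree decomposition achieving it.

Each bag holds 3 vertices, so the decomposition has width 2, which upper-bounds the treewidth. The edges 1–2–4–3–0–5–1 form a cycle, so G is not a tree and its treewidth is at least 2. Combining the bounds, tw(G) = 2.

Treewidth 2.
One such decomposition:
Bags: B1 = {1, 2, 4}  B2 = {1, 3, 4}  B3 = {0, 1, 3}  B4 = {0, 1, 5}
Tree: B1–B2, B2–B3, B3–B4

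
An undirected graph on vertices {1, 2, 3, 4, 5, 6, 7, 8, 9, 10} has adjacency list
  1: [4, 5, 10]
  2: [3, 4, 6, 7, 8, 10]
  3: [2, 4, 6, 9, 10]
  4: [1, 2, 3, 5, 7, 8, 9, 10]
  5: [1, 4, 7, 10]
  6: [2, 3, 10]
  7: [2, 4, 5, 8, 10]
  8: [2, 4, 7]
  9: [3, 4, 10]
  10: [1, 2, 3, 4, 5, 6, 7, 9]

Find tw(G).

A width-3 tree decomposition is:
Bags: B1 = {4, 5, 7, 10}  B2 = {2, 4, 7, 10}  B3 = {1, 4, 5, 10}  B4 = {2, 3, 4, 10}  B5 = {2, 4, 7, 8}  B6 = {2, 3, 6, 10}  B7 = {3, 4, 9, 10}
Tree: B1–B2, B1–B3, B2–B4, B2–B5, B4–B6, B4–B7
Every bag has size at most 4, so the width is 4 − 1 = 3 and tw(G) ≤ 3. For the lower bound, the 4 vertices {2, 4, 7, 8} are pairwise adjacent, and any tree decomposition puts a clique entirely inside one bag — forcing width ≥ 3. Therefore the treewidth is 3.

3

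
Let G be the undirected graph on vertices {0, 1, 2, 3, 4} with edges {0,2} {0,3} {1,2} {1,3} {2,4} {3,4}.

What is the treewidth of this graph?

2

A width-2 tree decomposition is:
Bags: B1 = {1, 2, 3}  B2 = {0, 2, 3}  B3 = {2, 3, 4}
Tree: B1–B2, B2–B3
Every bag has size at most 3, so the width is 3 − 1 = 2 and tw(G) ≤ 2. Since 1–2–0–3–1 is a cycle in G, G is not acyclic. Forests are exactly the graphs of treewidth ≤ 1, so tw(G) ≥ 2. Hence tw(G) = 2 exactly.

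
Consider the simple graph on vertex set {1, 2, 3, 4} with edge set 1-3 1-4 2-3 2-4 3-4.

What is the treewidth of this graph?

A width-2 tree decomposition is:
Bags: B1 = {2, 3, 4}  B2 = {1, 3, 4}
Tree: B1–B2
Every bag has size at most 3, so the width is 3 − 1 = 2 and tw(G) ≤ 2. Conversely, {1, 3, 4} is a clique of size 3, and the vertices of any clique must share a bag in every tree decomposition; so some bag has ≥ 3 vertices and tw(G) ≥ 2. Therefore the treewidth is 2.

2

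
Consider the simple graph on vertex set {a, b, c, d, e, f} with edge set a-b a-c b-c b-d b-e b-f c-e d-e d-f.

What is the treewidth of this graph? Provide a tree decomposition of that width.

The largest bag has 3 vertices, giving width 2; this decomposition certifies tw(G) ≤ 2. For the lower bound, the 3 vertices {b, d, e} are pairwise adjacent, and any tree decomposition puts a clique entirely inside one bag — forcing width ≥ 2. Hence tw(G) = 2 exactly.

Treewidth 2.
One optimal decomposition is:
Bags: B1 = {a, b, c}  B2 = {b, c, e}  B3 = {b, d, e}  B4 = {b, d, f}
Tree: B1–B2, B2–B3, B3–B4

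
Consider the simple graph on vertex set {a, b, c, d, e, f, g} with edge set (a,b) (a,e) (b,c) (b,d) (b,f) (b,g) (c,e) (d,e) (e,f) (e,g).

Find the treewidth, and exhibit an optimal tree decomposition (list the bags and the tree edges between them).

Every bag has size at most 3, so the width is 3 − 1 = 2 and tw(G) ≤ 2. Since b–a–e–c–b is a cycle in G, G is not acyclic. Forests are exactly the graphs of treewidth ≤ 1, so tw(G) ≥ 2. The upper and lower bounds meet at 2, so that is the treewidth.

Treewidth 2.
One optimal decomposition is:
Bags: B1 = {a, b, e}  B2 = {b, c, e}  B3 = {b, d, e}  B4 = {b, e, g}  B5 = {b, e, f}
Tree: B1–B2, B2–B3, B3–B4, B4–B5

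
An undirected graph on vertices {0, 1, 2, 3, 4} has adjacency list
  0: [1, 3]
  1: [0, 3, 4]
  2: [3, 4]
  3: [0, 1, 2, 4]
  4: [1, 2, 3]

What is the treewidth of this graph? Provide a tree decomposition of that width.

Every bag has size at most 3, so the width is 3 − 1 = 2 and tw(G) ≤ 2. On the other hand G contains the 3-clique {0, 1, 3}. A clique must lie in a single bag of any decomposition, so no decomposition can have width below 2. Combining the bounds, tw(G) = 2.

Treewidth 2.
Bags: B1 = {0, 1, 3}  B2 = {1, 3, 4}  B3 = {2, 3, 4}
Tree: B1–B2, B2–B3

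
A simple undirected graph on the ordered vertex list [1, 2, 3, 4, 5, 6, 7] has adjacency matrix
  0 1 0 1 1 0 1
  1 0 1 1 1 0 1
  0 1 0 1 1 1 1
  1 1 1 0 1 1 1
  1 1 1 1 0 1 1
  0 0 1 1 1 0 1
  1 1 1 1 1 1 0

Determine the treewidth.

A width-4 tree decomposition is:
Bags: B1 = {1, 2, 4, 5, 7}  B2 = {2, 3, 4, 5, 7}  B3 = {3, 4, 5, 6, 7}
Tree: B1–B2, B2–B3
Every bag has size at most 5, so the width is 5 − 1 = 4 and tw(G) ≤ 4. Conversely, {1, 2, 4, 5, 7} is a clique of size 5, and the vertices of any clique must share a bag in every tree decomposition; so some bag has ≥ 5 vertices and tw(G) ≥ 4. Hence tw(G) = 4 exactly.

4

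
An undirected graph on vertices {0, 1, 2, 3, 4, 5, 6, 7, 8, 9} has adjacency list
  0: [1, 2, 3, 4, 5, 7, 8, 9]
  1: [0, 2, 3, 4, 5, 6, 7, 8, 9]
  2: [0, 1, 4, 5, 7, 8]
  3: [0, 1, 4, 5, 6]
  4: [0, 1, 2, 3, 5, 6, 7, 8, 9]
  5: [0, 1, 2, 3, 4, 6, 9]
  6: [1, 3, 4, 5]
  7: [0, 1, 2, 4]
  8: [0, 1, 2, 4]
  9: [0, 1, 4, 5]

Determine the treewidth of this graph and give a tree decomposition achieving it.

Treewidth 4.
One optimal decomposition is:
Bags: B1 = {0, 1, 3, 4, 5}  B2 = {0, 1, 2, 4, 5}  B3 = {0, 1, 2, 4, 7}  B4 = {1, 3, 4, 5, 6}  B5 = {0, 1, 2, 4, 8}  B6 = {0, 1, 4, 5, 9}
Tree: B1–B2, B2–B3, B1–B4, B3–B5, B1–B6

The largest bag has 5 vertices, giving width 4; this decomposition certifies tw(G) ≤ 4. On the other hand G contains the 5-clique {0, 1, 4, 5, 9}. A clique must lie in a single bag of any decomposition, so no decomposition can have width below 4. The upper and lower bounds meet at 4, so that is the treewidth.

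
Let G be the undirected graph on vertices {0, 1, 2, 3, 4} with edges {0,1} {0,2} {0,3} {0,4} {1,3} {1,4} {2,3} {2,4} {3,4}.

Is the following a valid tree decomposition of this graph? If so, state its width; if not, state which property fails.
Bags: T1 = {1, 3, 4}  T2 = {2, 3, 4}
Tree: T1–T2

A tree decomposition must satisfy three properties: every vertex lies in some bag; for every edge, both endpoints lie together in some bag; and for every vertex, the bags containing it form a connected subtree. Here vertex 0 appears in no bag, so the decomposition is invalid.

No — vertex 0 appears in no bag.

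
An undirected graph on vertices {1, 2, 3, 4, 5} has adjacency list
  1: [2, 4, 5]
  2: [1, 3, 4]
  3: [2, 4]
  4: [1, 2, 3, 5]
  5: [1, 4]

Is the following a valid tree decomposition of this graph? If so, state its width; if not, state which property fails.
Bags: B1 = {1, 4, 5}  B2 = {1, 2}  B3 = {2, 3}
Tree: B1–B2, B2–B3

A tree decomposition must satisfy three properties: every vertex lies in some bag; for every edge, both endpoints lie together in some bag; and for every vertex, the bags containing it form a connected subtree. Here edge (4,2) lies in no bag, so the decomposition is invalid.

No — edge (4,2) lies in no bag.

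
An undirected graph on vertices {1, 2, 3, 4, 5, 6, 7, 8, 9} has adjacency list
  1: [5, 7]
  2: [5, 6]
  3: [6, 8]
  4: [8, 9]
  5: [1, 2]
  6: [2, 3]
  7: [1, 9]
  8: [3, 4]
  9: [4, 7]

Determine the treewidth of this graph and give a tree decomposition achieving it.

Treewidth 2.
Bags: B1 = {4, 7, 9}  B2 = {1, 4, 7}  B3 = {1, 4, 5}  B4 = {2, 4, 5}  B5 = {2, 4, 6}  B6 = {3, 4, 6}  B7 = {3, 4, 8}
Tree: B1–B2, B2–B3, B3–B4, B4–B5, B5–B6, B6–B7

Each bag holds 3 vertices, so the decomposition has width 2, which upper-bounds the treewidth. Since 4–9–7–1–5–2–6–3–8–4 is a cycle in G, G is not acyclic. Forests are exactly the graphs of treewidth ≤ 1, so tw(G) ≥ 2. The upper and lower bounds meet at 2, so that is the treewidth.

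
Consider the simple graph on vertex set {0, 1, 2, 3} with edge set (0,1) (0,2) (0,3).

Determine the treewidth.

1

A width-1 tree decomposition is:
Bags: B1 = {0, 3}  B2 = {0, 1}  B3 = {0, 2}
Tree: B1–B2, B1–B3
The largest bag has 2 vertices, giving width 1; this decomposition certifies tw(G) ≤ 1. G has an edge, so its treewidth is at least 1. The upper and lower bounds meet at 1, so that is the treewidth.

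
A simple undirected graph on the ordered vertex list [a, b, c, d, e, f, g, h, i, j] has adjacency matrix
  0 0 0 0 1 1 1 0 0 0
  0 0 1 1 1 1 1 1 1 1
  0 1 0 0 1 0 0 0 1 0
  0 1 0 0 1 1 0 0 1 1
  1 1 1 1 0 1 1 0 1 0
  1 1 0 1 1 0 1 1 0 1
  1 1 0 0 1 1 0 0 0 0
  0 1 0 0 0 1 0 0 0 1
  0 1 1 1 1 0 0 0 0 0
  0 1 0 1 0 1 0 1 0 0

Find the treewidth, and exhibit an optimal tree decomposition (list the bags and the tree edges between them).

Each bag holds 4 vertices, so the decomposition has width 3, which upper-bounds the treewidth. On the other hand G contains the 4-clique {a, e, f, g}. A clique must lie in a single bag of any decomposition, so no decomposition can have width below 3. The upper and lower bounds meet at 3, so that is the treewidth.

Treewidth 3.
One optimal decomposition is:
Bags: B1 = {b, d, e, f}  B2 = {b, e, f, g}  B3 = {b, d, e, i}  B4 = {b, c, e, i}  B5 = {b, d, f, j}  B6 = {a, e, f, g}  B7 = {b, f, h, j}
Tree: B1–B2, B1–B3, B3–B4, B1–B5, B2–B6, B5–B7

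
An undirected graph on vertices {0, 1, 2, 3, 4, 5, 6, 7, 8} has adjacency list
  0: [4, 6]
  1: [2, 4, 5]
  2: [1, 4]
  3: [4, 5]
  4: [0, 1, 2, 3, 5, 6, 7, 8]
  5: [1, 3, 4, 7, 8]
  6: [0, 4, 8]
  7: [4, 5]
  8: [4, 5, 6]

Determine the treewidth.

A width-2 tree decomposition is:
Bags: B1 = {4, 5, 8}  B2 = {4, 6, 8}  B3 = {4, 5, 7}  B4 = {3, 4, 5}  B5 = {1, 4, 5}  B6 = {0, 4, 6}  B7 = {1, 2, 4}
Tree: B1–B2, B1–B3, B1–B4, B4–B5, B2–B6, B5–B7
Every bag has size at most 3, so the width is 3 − 1 = 2 and tw(G) ≤ 2. For the lower bound, the 3 vertices {0, 4, 6} are pairwise adjacent, and any tree decomposition puts a clique entirely inside one bag — forcing width ≥ 2. Combining the bounds, tw(G) = 2.

2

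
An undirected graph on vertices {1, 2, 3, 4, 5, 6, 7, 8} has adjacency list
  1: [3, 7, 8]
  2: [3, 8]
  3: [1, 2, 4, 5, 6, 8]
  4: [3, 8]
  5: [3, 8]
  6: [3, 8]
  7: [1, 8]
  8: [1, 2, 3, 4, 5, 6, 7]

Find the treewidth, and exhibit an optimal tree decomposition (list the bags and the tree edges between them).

Treewidth 2.
One such decomposition:
Bags: B1 = {3, 4, 8}  B2 = {1, 3, 8}  B3 = {3, 5, 8}  B4 = {1, 7, 8}  B5 = {2, 3, 8}  B6 = {3, 6, 8}
Tree: B1–B2, B1–B3, B2–B4, B1–B5, B2–B6

Each bag holds 3 vertices, so the decomposition has width 2, which upper-bounds the treewidth. On the other hand G contains the 3-clique {1, 3, 8}. A clique must lie in a single bag of any decomposition, so no decomposition can have width below 2. The upper and lower bounds meet at 2, so that is the treewidth.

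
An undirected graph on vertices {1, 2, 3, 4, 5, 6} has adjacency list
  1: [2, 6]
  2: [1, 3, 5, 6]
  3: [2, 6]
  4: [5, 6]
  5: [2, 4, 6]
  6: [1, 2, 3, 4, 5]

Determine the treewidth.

A width-2 tree decomposition is:
Bags: B1 = {2, 5, 6}  B2 = {4, 5, 6}  B3 = {1, 2, 6}  B4 = {2, 3, 6}
Tree: B1–B2, B1–B3, B3–B4
Every bag has size at most 3, so the width is 3 − 1 = 2 and tw(G) ≤ 2. On the other hand G contains the 3-clique {1, 2, 6}. A clique must lie in a single bag of any decomposition, so no decomposition can have width below 2. Combining the bounds, tw(G) = 2.

2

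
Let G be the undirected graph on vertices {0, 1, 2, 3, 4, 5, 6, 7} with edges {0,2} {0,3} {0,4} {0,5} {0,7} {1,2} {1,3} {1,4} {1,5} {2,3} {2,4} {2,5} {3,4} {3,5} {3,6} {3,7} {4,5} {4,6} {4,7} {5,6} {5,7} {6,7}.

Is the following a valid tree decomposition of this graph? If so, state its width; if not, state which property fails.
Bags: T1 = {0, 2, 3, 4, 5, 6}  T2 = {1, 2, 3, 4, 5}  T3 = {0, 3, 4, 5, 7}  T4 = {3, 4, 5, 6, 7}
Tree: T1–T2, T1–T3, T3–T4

A tree decomposition must satisfy three properties: every vertex lies in some bag; for every edge, both endpoints lie together in some bag; and for every vertex, the bags containing it form a connected subtree. Here bags containing vertex 6 are not connected in the tree, so the decomposition is invalid.

No — bags containing vertex 6 are not connected in the tree.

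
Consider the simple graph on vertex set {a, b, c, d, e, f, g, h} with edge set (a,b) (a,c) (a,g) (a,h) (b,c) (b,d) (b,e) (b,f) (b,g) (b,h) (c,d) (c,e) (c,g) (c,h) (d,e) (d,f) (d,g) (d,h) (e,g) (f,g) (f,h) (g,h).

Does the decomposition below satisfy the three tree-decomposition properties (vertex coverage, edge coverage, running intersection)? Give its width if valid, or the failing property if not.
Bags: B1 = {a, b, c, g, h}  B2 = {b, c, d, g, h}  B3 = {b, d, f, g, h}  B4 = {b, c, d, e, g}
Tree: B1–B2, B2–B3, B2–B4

Every vertex of G appears in some bag (union = {a, b, c, d, e, f, g, h}); every edge is covered by a bag; and for each vertex v the set of bags containing v is connected in the bag tree. The decomposition is therefore valid. The largest bag has 5 vertices, so the width is 4.

Yes; width 4.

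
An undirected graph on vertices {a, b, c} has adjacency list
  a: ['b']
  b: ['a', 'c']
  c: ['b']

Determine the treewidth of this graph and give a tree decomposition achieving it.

Treewidth 1.
Bags: B1 = {a, b}  B2 = {b, c}
Tree: B1–B2

The largest bag has 2 vertices, giving width 1; this decomposition certifies tw(G) ≤ 1. G has an edge, so its treewidth is at least 1. Therefore the treewidth is 1.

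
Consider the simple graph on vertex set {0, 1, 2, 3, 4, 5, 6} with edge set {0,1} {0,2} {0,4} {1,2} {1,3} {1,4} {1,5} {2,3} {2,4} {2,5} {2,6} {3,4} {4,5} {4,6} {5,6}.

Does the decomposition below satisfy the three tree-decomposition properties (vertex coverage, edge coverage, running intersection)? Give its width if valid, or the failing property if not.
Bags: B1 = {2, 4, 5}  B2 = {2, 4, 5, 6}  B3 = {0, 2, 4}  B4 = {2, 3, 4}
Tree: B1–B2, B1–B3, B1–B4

No — vertex 1 appears in no bag.

A tree decomposition must satisfy three properties: every vertex lies in some bag; for every edge, both endpoints lie together in some bag; and for every vertex, the bags containing it form a connected subtree. Here vertex 1 appears in no bag, so the decomposition is invalid.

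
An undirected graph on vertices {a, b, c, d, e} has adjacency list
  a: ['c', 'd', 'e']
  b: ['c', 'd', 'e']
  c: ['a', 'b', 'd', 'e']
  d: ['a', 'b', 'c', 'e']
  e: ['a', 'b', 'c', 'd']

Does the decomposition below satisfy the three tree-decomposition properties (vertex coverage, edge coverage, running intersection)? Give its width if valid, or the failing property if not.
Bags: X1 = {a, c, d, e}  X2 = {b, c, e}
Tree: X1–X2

No — edge (d,b) lies in no bag.

A tree decomposition must satisfy three properties: every vertex lies in some bag; for every edge, both endpoints lie together in some bag; and for every vertex, the bags containing it form a connected subtree. Here edge (d,b) lies in no bag, so the decomposition is invalid.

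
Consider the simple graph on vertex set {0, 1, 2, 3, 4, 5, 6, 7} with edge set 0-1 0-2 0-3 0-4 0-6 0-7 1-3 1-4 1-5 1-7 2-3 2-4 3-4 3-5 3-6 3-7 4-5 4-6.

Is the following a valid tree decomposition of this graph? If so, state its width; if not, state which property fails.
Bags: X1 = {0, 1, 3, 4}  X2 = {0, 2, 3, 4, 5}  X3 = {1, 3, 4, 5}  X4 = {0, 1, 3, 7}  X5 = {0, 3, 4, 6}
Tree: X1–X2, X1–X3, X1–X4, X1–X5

A tree decomposition must satisfy three properties: every vertex lies in some bag; for every edge, both endpoints lie together in some bag; and for every vertex, the bags containing it form a connected subtree. Here bags containing vertex 5 are not connected in the tree, so the decomposition is invalid.

No — bags containing vertex 5 are not connected in the tree.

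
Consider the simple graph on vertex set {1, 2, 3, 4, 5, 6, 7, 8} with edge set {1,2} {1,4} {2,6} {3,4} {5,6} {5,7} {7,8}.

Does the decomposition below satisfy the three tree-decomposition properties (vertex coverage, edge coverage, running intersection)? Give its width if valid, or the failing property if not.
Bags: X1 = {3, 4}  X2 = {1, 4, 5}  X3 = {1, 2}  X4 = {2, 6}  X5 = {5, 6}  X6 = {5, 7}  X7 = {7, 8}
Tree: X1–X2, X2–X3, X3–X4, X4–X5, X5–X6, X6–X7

No — bags containing vertex 5 are not connected in the tree.

A tree decomposition must satisfy three properties: every vertex lies in some bag; for every edge, both endpoints lie together in some bag; and for every vertex, the bags containing it form a connected subtree. Here bags containing vertex 5 are not connected in the tree, so the decomposition is invalid.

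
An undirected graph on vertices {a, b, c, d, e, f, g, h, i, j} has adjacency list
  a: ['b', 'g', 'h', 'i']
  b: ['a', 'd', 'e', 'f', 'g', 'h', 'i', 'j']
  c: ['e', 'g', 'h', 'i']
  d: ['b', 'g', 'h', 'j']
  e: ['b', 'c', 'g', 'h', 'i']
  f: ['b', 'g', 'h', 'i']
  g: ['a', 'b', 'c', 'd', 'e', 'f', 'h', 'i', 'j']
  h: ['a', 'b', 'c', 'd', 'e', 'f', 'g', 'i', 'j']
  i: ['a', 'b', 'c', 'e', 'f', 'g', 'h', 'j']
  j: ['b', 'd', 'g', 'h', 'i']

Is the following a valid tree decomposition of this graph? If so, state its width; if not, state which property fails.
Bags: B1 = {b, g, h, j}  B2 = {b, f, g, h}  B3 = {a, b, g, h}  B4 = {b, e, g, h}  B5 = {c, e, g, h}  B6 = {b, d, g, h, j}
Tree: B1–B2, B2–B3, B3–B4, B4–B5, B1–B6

No — vertex i appears in no bag.

A tree decomposition must satisfy three properties: every vertex lies in some bag; for every edge, both endpoints lie together in some bag; and for every vertex, the bags containing it form a connected subtree. Here vertex i appears in no bag, so the decomposition is invalid.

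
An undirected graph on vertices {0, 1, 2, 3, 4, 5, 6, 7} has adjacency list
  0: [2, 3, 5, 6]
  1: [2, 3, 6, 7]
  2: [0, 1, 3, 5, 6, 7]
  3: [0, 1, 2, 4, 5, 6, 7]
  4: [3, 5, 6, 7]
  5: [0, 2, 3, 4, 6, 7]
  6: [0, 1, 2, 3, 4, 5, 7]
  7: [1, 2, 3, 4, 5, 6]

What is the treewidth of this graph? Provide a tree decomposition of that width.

Each bag holds 5 vertices, so the decomposition has width 4, which upper-bounds the treewidth. For the lower bound, the 5 vertices {1, 2, 3, 6, 7} are pairwise adjacent, and any tree decomposition puts a clique entirely inside one bag — forcing width ≥ 4. Hence tw(G) = 4 exactly.

Treewidth 4.
One such decomposition:
Bags: B1 = {0, 2, 3, 5, 6}  B2 = {2, 3, 5, 6, 7}  B3 = {3, 4, 5, 6, 7}  B4 = {1, 2, 3, 6, 7}
Tree: B1–B2, B2–B3, B2–B4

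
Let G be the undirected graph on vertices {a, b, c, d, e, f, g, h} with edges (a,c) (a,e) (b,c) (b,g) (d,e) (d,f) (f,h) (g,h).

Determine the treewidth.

A width-2 tree decomposition is:
Bags: B1 = {d, f, h}  B2 = {d, e, h}  B3 = {a, e, h}  B4 = {a, c, h}  B5 = {b, c, h}  B6 = {b, g, h}
Tree: B1–B2, B2–B3, B3–B4, B4–B5, B5–B6
The largest bag has 3 vertices, giving width 2; this decomposition certifies tw(G) ≤ 2. The edges h–f–d–e–a–c–b–g–h form a cycle, so G is not a tree and its treewidth is at least 2. Combining the bounds, tw(G) = 2.

2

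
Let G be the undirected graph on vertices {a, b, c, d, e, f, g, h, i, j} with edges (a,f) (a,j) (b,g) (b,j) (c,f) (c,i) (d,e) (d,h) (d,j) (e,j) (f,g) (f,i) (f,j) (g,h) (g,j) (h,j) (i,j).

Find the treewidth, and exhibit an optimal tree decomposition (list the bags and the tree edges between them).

The largest bag has 3 vertices, giving width 2; this decomposition certifies tw(G) ≤ 2. On the other hand G contains the 3-clique {d, e, j}. A clique must lie in a single bag of any decomposition, so no decomposition can have width below 2. Hence tw(G) = 2 exactly.

Treewidth 2.
Bags: B1 = {g, h, j}  B2 = {d, h, j}  B3 = {f, g, j}  B4 = {f, i, j}  B5 = {b, g, j}  B6 = {d, e, j}  B7 = {a, f, j}  B8 = {c, f, i}
Tree: B1–B2, B1–B3, B3–B4, B1–B5, B2–B6, B4–B7, B4–B8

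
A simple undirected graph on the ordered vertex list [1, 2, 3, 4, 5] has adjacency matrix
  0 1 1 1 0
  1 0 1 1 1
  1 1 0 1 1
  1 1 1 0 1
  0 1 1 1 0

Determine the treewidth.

3

A width-3 tree decomposition is:
Bags: B1 = {1, 2, 3, 4}  B2 = {2, 3, 4, 5}
Tree: B1–B2
The largest bag has 4 vertices, giving width 3; this decomposition certifies tw(G) ≤ 3. Conversely, {1, 2, 3, 4} is a clique of size 4, and the vertices of any clique must share a bag in every tree decomposition; so some bag has ≥ 4 vertices and tw(G) ≥ 3. The upper and lower bounds meet at 3, so that is the treewidth.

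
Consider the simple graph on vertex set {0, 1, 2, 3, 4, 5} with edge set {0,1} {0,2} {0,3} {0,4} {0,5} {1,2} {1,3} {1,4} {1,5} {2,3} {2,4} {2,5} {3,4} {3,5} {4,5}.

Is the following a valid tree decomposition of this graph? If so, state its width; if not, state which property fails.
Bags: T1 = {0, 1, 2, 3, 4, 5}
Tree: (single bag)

Yes; width 5.

Every vertex of G appears in some bag (union = {0, 1, 2, 3, 4, 5}); every edge is covered by a bag; and for each vertex v the set of bags containing v is connected in the bag tree. The decomposition is therefore valid. The largest bag has 6 vertices, so the width is 5.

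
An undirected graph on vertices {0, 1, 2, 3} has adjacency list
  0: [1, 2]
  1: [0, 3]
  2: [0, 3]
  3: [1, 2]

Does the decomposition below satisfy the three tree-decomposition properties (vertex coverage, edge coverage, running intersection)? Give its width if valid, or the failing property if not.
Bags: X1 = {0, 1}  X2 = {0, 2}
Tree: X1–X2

No — vertex 3 appears in no bag.

A tree decomposition must satisfy three properties: every vertex lies in some bag; for every edge, both endpoints lie together in some bag; and for every vertex, the bags containing it form a connected subtree. Here vertex 3 appears in no bag, so the decomposition is invalid.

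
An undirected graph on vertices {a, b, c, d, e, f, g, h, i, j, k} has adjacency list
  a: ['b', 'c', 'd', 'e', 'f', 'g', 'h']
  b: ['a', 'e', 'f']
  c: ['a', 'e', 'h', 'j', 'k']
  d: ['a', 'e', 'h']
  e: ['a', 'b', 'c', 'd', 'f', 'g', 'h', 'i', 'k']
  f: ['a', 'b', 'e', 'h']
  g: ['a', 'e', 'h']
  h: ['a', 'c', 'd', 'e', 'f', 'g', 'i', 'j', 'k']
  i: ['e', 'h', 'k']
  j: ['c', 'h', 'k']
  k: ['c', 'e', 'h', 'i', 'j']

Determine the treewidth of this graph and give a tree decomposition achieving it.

Every bag has size at most 4, so the width is 4 − 1 = 3 and tw(G) ≤ 3. For the lower bound, the 4 vertices {c, h, j, k} are pairwise adjacent, and any tree decomposition puts a clique entirely inside one bag — forcing width ≥ 3. Therefore the treewidth is 3.

Treewidth 3.
Bags: B1 = {a, c, e, h}  B2 = {a, e, f, h}  B3 = {a, e, g, h}  B4 = {c, e, h, k}  B5 = {a, b, e, f}  B6 = {e, h, i, k}  B7 = {a, d, e, h}  B8 = {c, h, j, k}
Tree: B1–B2, B1–B3, B1–B4, B2–B5, B4–B6, B2–B7, B4–B8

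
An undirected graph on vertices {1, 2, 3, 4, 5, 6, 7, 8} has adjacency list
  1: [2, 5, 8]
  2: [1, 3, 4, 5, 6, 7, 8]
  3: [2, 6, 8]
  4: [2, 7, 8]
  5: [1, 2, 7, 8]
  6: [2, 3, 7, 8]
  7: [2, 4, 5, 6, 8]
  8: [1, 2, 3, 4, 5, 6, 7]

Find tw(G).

3

A width-3 tree decomposition is:
Bags: B1 = {2, 4, 7, 8}  B2 = {2, 6, 7, 8}  B3 = {2, 3, 6, 8}  B4 = {2, 5, 7, 8}  B5 = {1, 2, 5, 8}
Tree: B1–B2, B2–B3, B1–B4, B4–B5
Each bag holds 4 vertices, so the decomposition has width 3, which upper-bounds the treewidth. For the lower bound, the 4 vertices {1, 2, 5, 8} are pairwise adjacent, and any tree decomposition puts a clique entirely inside one bag — forcing width ≥ 3. Therefore the treewidth is 3.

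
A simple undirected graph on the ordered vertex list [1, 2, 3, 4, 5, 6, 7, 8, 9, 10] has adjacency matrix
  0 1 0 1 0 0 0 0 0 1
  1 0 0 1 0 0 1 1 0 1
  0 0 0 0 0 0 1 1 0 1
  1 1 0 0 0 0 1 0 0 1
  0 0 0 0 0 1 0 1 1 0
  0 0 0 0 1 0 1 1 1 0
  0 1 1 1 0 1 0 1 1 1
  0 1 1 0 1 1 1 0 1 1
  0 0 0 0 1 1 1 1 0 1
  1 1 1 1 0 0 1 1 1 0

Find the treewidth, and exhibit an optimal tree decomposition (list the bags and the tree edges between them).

Treewidth 3.
One such decomposition:
Bags: B1 = {7, 8, 9, 10}  B2 = {3, 7, 8, 10}  B3 = {6, 7, 8, 9}  B4 = {2, 7, 8, 10}  B5 = {2, 4, 7, 10}  B6 = {5, 6, 8, 9}  B7 = {1, 2, 4, 10}
Tree: B1–B2, B1–B3, B2–B4, B4–B5, B3–B6, B5–B7

Every bag has size at most 4, so the width is 4 − 1 = 3 and tw(G) ≤ 3. Conversely, {1, 2, 4, 10} is a clique of size 4, and the vertices of any clique must share a bag in every tree decomposition; so some bag has ≥ 4 vertices and tw(G) ≥ 3. Combining the bounds, tw(G) = 3.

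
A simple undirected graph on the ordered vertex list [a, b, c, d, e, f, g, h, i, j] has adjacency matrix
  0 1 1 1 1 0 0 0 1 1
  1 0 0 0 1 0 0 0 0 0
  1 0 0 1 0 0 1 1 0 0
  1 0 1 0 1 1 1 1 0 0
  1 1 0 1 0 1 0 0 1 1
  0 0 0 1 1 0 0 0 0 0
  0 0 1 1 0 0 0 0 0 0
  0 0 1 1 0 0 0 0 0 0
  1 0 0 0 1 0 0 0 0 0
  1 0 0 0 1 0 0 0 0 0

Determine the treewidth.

2

A width-2 tree decomposition is:
Bags: B1 = {a, e, j}  B2 = {a, e, i}  B3 = {a, d, e}  B4 = {a, c, d}  B5 = {c, d, g}  B6 = {c, d, h}  B7 = {d, e, f}  B8 = {a, b, e}
Tree: B1–B2, B1–B3, B3–B4, B4–B5, B4–B6, B3–B7, B1–B8
Each bag holds 3 vertices, so the decomposition has width 2, which upper-bounds the treewidth. Conversely, {d, e, f} is a clique of size 3, and the vertices of any clique must share a bag in every tree decomposition; so some bag has ≥ 3 vertices and tw(G) ≥ 2. Hence tw(G) = 2 exactly.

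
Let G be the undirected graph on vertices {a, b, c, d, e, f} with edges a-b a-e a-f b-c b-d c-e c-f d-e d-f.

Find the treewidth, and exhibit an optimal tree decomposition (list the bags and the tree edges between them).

The largest bag has 4 vertices, giving width 3; this decomposition certifies tw(G) ≤ 3. For the lower bound: the 4 vertex sets {c,e}, {a,f}, {b}, {d} are disjoint, each induces a connected subgraph, and every pair is joined by at least one edge of G. Contracting each set to a single vertex therefore yields K_{4} as a minor, and since treewidth is minor-monotone, tw(G) ≥ tw(K_{4}) = 3. The upper and lower bounds meet at 3, so that is the treewidth.

Treewidth 3.
Bags: B1 = {b, c, e, f}  B2 = {a, b, e, f}  B3 = {b, d, e, f}
Tree: B1–B2, B2–B3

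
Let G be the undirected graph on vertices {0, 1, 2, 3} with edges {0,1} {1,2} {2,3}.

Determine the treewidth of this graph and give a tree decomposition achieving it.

Every bag has size at most 2, so the width is 2 − 1 = 1 and tw(G) ≤ 1. Any graph with an edge has treewidth ≥ 1, and G has the edge 0–1. The upper and lower bounds meet at 1, so that is the treewidth.

Treewidth 1.
Bags: B1 = {0, 1}  B2 = {1, 2}  B3 = {2, 3}
Tree: B1–B2, B2–B3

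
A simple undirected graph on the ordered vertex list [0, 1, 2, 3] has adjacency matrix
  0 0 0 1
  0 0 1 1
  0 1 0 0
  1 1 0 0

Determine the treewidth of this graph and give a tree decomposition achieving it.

Treewidth 1.
One optimal decomposition is:
Bags: B1 = {1, 2}  B2 = {1, 3}  B3 = {0, 3}
Tree: B1–B2, B2–B3

Every bag has size at most 2, so the width is 2 − 1 = 1 and tw(G) ≤ 1. G has an edge, so its treewidth is at least 1. The upper and lower bounds meet at 1, so that is the treewidth.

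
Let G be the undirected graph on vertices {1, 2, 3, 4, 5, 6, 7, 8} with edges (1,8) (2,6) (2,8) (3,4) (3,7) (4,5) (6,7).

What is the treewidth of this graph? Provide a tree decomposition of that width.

Each bag holds 2 vertices, so the decomposition has width 1, which upper-bounds the treewidth. Since G has at least one edge (e.g. 1–8), it is not an edgeless graph, so tw(G) ≥ 1. The upper and lower bounds meet at 1, so that is the treewidth.

Treewidth 1.
One optimal decomposition is:
Bags: B1 = {1, 8}  B2 = {2, 8}  B3 = {2, 6}  B4 = {6, 7}  B5 = {3, 7}  B6 = {3, 4}  B7 = {4, 5}
Tree: B1–B2, B2–B3, B3–B4, B4–B5, B5–B6, B6–B7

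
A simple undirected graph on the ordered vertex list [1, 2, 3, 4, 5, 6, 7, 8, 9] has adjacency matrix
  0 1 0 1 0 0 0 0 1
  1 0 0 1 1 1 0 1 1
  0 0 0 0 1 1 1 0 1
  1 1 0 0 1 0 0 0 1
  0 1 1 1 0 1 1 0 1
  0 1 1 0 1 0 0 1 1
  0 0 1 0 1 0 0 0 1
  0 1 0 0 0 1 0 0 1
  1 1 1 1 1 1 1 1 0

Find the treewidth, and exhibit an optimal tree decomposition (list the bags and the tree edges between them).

The largest bag has 4 vertices, giving width 3; this decomposition certifies tw(G) ≤ 3. On the other hand G contains the 4-clique {2, 6, 8, 9}. A clique must lie in a single bag of any decomposition, so no decomposition can have width below 3. Hence tw(G) = 3 exactly.

Treewidth 3.
One optimal decomposition is:
Bags: B1 = {3, 5, 6, 9}  B2 = {2, 5, 6, 9}  B3 = {2, 4, 5, 9}  B4 = {3, 5, 7, 9}  B5 = {2, 6, 8, 9}  B6 = {1, 2, 4, 9}
Tree: B1–B2, B2–B3, B1–B4, B2–B5, B3–B6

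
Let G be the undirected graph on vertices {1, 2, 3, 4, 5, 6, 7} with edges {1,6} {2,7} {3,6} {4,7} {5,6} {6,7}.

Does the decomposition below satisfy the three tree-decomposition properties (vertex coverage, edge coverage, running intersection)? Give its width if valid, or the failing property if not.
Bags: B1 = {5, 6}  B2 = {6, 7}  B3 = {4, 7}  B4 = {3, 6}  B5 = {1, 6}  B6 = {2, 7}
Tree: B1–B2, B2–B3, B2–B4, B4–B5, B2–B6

Yes; width 1.

Vertex coverage: the bags together contain {1, 2, 3, 4, 5, 6, 7}, the full vertex set. Edge coverage: each edge of G has both endpoints in at least one bag. Running intersection: for every vertex, the bags containing it form a connected subtree. All three properties hold, so this is a valid tree decomposition of width max|bag| − 1 = 1, and hence tw(G) ≤ 1.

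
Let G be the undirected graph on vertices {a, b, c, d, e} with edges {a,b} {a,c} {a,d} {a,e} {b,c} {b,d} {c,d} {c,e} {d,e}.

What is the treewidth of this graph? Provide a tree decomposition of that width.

Every bag has size at most 4, so the width is 4 − 1 = 3 and tw(G) ≤ 3. On the other hand G contains the 4-clique {a, c, d, e}. A clique must lie in a single bag of any decomposition, so no decomposition can have width below 3. Combining the bounds, tw(G) = 3.

Treewidth 3.
One such decomposition:
Bags: B1 = {a, c, d, e}  B2 = {a, b, c, d}
Tree: B1–B2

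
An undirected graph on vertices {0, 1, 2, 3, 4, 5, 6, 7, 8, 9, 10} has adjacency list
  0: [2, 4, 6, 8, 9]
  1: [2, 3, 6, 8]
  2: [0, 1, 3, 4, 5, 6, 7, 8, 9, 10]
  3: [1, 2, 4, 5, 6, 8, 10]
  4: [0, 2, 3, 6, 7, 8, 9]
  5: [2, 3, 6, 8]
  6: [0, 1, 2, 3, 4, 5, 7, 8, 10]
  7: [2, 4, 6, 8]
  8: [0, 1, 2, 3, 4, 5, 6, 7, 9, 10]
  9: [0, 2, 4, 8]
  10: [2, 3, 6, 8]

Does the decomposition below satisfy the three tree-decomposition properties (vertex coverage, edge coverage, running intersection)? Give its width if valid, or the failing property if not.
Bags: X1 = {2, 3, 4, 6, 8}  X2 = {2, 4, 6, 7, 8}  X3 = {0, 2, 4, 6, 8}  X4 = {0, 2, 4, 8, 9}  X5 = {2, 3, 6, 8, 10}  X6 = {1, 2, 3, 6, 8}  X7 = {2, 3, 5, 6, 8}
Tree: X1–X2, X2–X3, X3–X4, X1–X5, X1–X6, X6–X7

Yes; width 4.

Checking the three conditions: (i) the bags cover all of {0, 1, 2, 3, 4, 5, 6, 7, 8, 9, 10}; (ii) for each edge, some bag contains both endpoints; (iii) the bags containing any fixed vertex form a subtree. All hold, so the decomposition is valid with width 5 − 1 = 4.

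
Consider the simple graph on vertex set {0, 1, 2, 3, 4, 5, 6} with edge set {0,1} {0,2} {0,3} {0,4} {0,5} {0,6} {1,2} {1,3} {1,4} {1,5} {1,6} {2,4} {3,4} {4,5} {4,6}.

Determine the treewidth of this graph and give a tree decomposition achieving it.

Each bag holds 4 vertices, so the decomposition has width 3, which upper-bounds the treewidth. For the lower bound, the 4 vertices {0, 1, 2, 4} are pairwise adjacent, and any tree decomposition puts a clique entirely inside one bag — forcing width ≥ 3. Combining the bounds, tw(G) = 3.

Treewidth 3.
One such decomposition:
Bags: B1 = {0, 1, 4, 6}  B2 = {0, 1, 3, 4}  B3 = {0, 1, 4, 5}  B4 = {0, 1, 2, 4}
Tree: B1–B2, B2–B3, B1–B4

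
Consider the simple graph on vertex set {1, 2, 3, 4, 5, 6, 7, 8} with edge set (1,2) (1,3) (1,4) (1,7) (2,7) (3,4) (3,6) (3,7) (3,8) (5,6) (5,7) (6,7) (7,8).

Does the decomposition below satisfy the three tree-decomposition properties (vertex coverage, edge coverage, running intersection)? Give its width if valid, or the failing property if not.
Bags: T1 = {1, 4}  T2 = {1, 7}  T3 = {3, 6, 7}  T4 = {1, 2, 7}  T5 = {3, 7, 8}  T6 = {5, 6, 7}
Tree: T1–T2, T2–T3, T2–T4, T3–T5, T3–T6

No — edge (3,4) lies in no bag.

A tree decomposition must satisfy three properties: every vertex lies in some bag; for every edge, both endpoints lie together in some bag; and for every vertex, the bags containing it form a connected subtree. Here edge (3,4) lies in no bag, so the decomposition is invalid.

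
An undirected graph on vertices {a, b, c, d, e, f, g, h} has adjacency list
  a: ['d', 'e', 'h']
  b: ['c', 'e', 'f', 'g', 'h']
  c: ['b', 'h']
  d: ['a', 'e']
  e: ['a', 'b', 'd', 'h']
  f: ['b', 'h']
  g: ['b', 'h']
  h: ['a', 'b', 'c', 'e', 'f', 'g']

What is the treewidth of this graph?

2

A width-2 tree decomposition is:
Bags: B1 = {b, f, h}  B2 = {b, g, h}  B3 = {b, e, h}  B4 = {a, e, h}  B5 = {a, d, e}  B6 = {b, c, h}
Tree: B1–B2, B1–B3, B3–B4, B4–B5, B1–B6
The largest bag has 3 vertices, giving width 2; this decomposition certifies tw(G) ≤ 2. For the lower bound, the 3 vertices {a, d, e} are pairwise adjacent, and any tree decomposition puts a clique entirely inside one bag — forcing width ≥ 2. Combining the bounds, tw(G) = 2.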